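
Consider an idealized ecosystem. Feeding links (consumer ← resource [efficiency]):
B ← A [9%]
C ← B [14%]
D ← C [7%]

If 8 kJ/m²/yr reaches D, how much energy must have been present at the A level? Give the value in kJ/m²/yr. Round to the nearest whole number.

Cumulative transfer efficiency: 0.09 × 0.14 × 0.07 = 0.000882
A energy = 8 / 0.000882 = 9070 kJ/m²/yr

9070 kJ/m²/yr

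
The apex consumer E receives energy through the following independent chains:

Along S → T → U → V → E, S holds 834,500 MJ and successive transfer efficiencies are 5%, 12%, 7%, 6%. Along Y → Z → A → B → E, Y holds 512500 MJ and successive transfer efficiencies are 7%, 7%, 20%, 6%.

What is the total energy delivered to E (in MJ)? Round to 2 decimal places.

Via S: 834500 × 0.05 × 0.12 × 0.07 × 0.06 = 21.0294 MJ
Via Y: 512500 × 0.07 × 0.07 × 0.2 × 0.06 = 30.135 MJ
Total at E: 21.0294 + 30.135 = 51.1644 MJ

51.16 MJ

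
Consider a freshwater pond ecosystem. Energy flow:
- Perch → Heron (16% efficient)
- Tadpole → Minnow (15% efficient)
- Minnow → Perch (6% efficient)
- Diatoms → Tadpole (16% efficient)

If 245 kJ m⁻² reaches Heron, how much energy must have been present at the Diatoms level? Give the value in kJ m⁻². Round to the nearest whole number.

Cumulative transfer efficiency: 0.16 × 0.15 × 0.06 × 0.16 = 0.0002304
Diatoms energy = 245 / 0.0002304 = 1063368 kJ m⁻²

1063368 kJ m⁻²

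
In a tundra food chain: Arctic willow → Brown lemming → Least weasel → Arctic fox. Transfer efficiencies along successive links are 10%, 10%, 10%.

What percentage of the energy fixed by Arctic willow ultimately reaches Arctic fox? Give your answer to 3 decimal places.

0.100%

Product of link efficiencies: 0.1 × 0.1 × 0.1 = 0.001
As a percentage: 0.001 × 100 = 0.100%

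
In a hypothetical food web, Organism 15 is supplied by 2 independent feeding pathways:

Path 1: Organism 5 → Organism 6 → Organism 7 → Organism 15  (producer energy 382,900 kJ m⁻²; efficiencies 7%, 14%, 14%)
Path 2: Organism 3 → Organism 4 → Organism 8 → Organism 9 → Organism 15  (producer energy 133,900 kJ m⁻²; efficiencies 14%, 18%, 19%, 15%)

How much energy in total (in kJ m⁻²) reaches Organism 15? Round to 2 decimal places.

621.51 kJ m⁻²

Path 1: 382900 × 0.07 × 0.14 × 0.14 = 525.3388 kJ m⁻²
Path 2: 133900 × 0.14 × 0.18 × 0.19 × 0.15 = 96.16698 kJ m⁻²
Total at Organism 15: 525.3388 + 96.16698 = 621.50578 kJ m⁻²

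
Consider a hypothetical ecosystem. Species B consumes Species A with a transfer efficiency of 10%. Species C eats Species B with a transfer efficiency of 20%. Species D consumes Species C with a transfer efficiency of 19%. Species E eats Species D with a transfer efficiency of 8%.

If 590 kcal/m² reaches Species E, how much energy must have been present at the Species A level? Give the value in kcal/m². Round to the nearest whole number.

1940789 kcal/m²

Cumulative transfer efficiency: 0.1 × 0.2 × 0.19 × 0.08 = 0.000304
Species A energy = 590 / 0.000304 = 1940789 kcal/m²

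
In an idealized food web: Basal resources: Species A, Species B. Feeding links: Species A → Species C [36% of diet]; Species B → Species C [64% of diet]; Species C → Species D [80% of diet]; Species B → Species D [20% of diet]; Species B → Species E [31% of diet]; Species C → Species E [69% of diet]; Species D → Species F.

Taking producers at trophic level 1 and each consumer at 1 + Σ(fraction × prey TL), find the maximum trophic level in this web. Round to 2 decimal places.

Species C: 1 + (0.36×1 + 0.64×1) = 2
Species D: 1 + (0.8×2 + 0.2×1) = 2.8
Species E: 1 + (0.31×1 + 0.69×2) = 2.69
Species F: 1 + 2.8 = 3.8

3.80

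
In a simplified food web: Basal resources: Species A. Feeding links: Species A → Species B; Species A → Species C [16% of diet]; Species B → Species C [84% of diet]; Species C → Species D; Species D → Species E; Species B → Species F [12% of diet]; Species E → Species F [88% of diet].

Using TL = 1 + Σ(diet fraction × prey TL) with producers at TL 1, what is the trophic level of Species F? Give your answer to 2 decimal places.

5.50

Species B: 1 + 1 = 2
Species C: 1 + (0.16×1 + 0.84×2) = 2.84
Species D: 1 + 2.84 = 3.84
Species E: 1 + 3.84 = 4.84
Species F: 1 + (0.12×2 + 0.88×4.84) = 5.4992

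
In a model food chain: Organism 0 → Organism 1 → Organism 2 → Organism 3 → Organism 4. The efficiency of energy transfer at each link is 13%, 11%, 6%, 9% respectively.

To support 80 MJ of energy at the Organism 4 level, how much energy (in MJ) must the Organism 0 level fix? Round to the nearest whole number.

Cumulative transfer efficiency: 0.13 × 0.11 × 0.06 × 0.09 = 0.00007722
Organism 0 energy = 80 / 0.00007722 = 1036001 MJ

1036001 MJ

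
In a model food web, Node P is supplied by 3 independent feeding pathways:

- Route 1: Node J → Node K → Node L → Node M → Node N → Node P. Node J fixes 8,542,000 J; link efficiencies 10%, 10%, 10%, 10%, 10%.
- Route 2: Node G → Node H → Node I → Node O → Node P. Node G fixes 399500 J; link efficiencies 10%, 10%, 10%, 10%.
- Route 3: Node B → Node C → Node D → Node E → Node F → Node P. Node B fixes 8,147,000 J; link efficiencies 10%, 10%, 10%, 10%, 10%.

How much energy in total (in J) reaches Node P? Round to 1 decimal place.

Route 1: 8542000 × 0.1 × 0.1 × 0.1 × 0.1 × 0.1 = 85.42 J
Route 2: 399500 × 0.1 × 0.1 × 0.1 × 0.1 = 39.95 J
Route 3: 8147000 × 0.1 × 0.1 × 0.1 × 0.1 × 0.1 = 81.47 J
Total at Node P: 85.42 + 39.95 + 81.47 = 206.84 J

206.8 J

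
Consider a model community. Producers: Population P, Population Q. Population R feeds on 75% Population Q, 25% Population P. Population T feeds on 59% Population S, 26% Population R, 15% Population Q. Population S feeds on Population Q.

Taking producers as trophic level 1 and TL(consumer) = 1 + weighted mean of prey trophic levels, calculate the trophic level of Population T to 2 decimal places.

2.85

Population R: 1 + (0.75×1 + 0.25×1) = 2
Population S: 1 + 1 = 2
Population T: 1 + (0.59×2 + 0.26×2 + 0.15×1) = 2.85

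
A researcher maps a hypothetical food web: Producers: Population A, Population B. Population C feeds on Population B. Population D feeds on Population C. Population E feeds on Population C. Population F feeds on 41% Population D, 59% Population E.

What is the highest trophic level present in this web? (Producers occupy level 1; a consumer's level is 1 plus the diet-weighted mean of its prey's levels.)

4

Population C: 1 + 1 = 2
Population D: 1 + 2 = 3
Population E: 1 + 2 = 3
Population F: 1 + (0.41×3 + 0.59×3) = 4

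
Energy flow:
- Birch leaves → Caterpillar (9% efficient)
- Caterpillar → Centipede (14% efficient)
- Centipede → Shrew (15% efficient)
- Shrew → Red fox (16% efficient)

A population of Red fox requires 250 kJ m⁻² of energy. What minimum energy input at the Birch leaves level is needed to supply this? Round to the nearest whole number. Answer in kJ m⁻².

826720 kJ m⁻²

Cumulative transfer efficiency: 0.09 × 0.14 × 0.15 × 0.16 = 0.0003024
Birch leaves energy = 250 / 0.0003024 = 826720 kJ m⁻²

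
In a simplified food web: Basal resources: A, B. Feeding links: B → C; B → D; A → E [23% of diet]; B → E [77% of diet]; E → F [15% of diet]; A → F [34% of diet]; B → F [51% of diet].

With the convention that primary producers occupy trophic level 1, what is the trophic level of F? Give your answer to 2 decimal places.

C: 1 + 1 = 2
D: 1 + 1 = 2
E: 1 + (0.23×1 + 0.77×1) = 2
F: 1 + (0.15×2 + 0.34×1 + 0.51×1) = 2.15

2.15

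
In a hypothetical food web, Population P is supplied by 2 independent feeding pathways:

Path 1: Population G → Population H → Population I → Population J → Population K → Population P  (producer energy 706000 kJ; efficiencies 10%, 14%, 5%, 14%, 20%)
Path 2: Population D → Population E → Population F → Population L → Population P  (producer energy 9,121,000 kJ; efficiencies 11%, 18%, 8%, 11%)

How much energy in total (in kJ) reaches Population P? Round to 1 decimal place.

Path 1: 706000 × 0.1 × 0.14 × 0.05 × 0.14 × 0.2 = 13.8376 kJ
Path 2: 9121000 × 0.11 × 0.18 × 0.08 × 0.11 = 1589.24304 kJ
Total at Population P: 13.8376 + 1589.24304 = 1603.08064 kJ

1603.1 kJ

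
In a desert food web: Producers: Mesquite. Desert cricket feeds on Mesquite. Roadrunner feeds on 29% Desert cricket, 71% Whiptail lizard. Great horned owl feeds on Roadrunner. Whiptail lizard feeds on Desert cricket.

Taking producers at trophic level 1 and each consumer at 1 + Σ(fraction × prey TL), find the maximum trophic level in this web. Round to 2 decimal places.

Desert cricket: 1 + 1 = 2
Whiptail lizard: 1 + 2 = 3
Roadrunner: 1 + (0.29×2 + 0.71×3) = 3.71
Great horned owl: 1 + 3.71 = 4.71

4.71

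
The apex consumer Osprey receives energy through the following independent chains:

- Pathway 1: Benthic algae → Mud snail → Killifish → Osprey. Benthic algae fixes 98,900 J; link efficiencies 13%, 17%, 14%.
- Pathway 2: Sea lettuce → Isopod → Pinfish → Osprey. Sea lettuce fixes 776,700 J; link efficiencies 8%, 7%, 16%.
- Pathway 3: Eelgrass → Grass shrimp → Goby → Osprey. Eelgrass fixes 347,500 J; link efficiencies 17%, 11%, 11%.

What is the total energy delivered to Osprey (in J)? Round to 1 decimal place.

Pathway 1: 98900 × 0.13 × 0.17 × 0.14 = 305.9966 J
Pathway 2: 776700 × 0.08 × 0.07 × 0.16 = 695.9232 J
Pathway 3: 347500 × 0.17 × 0.11 × 0.11 = 714.8075 J
Total at Osprey: 305.9966 + 695.9232 + 714.8075 = 1716.7273 J

1716.7 J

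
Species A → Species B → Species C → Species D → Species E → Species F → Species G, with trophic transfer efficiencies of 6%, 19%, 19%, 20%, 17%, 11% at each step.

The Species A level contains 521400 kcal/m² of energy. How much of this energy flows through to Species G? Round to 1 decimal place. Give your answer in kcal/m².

4.2 kcal/m²

Species B: 521400 × 0.06 = 31284 kcal/m²
Species C: 31284 × 0.19 = 5943.96 kcal/m²
Species D: 5943.96 × 0.19 = 1129.3524 kcal/m²
Species E: 1129.3524 × 0.2 = 225.87048 kcal/m²
Species F: 225.87048 × 0.17 = 38.3979816 kcal/m²
Species G: 38.3979816 × 0.11 = 4.223777976 kcal/m²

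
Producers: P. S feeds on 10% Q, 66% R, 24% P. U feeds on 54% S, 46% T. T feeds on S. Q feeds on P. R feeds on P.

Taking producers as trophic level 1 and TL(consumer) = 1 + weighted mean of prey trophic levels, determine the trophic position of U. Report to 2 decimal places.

Q: 1 + 1 = 2
R: 1 + 1 = 2
S: 1 + (0.1×2 + 0.66×2 + 0.24×1) = 2.76
T: 1 + 2.76 = 3.76
U: 1 + (0.54×2.76 + 0.46×3.76) = 4.22

4.22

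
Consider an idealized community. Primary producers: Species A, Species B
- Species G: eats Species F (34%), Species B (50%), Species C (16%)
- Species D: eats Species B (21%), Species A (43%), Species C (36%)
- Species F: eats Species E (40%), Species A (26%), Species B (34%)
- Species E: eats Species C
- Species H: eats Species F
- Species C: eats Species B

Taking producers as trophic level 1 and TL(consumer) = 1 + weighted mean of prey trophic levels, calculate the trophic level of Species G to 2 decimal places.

Species C: 1 + 1 = 2
Species D: 1 + (0.21×1 + 0.43×1 + 0.36×2) = 2.36
Species E: 1 + 2 = 3
Species F: 1 + (0.4×3 + 0.26×1 + 0.34×1) = 2.8
Species G: 1 + (0.34×2.8 + 0.5×1 + 0.16×2) = 2.772
Species H: 1 + 2.8 = 3.8

2.77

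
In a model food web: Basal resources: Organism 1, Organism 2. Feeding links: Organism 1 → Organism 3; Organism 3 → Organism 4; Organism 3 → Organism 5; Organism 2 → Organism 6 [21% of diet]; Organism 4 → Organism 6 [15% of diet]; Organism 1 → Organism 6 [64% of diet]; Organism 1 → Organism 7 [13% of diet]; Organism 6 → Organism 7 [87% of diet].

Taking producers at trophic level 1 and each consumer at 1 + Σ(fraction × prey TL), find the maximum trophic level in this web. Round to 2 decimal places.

Organism 3: 1 + 1 = 2
Organism 4: 1 + 2 = 3
Organism 5: 1 + 2 = 3
Organism 6: 1 + (0.21×1 + 0.15×3 + 0.64×1) = 2.3
Organism 7: 1 + (0.13×1 + 0.87×2.3) = 3.131

3.13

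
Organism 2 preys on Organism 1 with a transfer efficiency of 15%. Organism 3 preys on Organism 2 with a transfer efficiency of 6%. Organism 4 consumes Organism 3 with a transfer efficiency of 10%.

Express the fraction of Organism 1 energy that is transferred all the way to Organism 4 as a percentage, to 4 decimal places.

Product of link efficiencies: 0.15 × 0.06 × 0.1 = 0.0009
As a percentage: 0.0009 × 100 = 0.0900%

0.0900%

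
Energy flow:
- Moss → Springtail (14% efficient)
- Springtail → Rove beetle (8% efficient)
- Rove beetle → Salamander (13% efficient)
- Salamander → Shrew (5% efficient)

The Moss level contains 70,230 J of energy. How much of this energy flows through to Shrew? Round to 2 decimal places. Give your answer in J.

5.11 J

Springtail: 70230 × 0.14 = 9832.2 J
Rove beetle: 9832.2 × 0.08 = 786.576 J
Salamander: 786.576 × 0.13 = 102.25488 J
Shrew: 102.25488 × 0.05 = 5.112744 J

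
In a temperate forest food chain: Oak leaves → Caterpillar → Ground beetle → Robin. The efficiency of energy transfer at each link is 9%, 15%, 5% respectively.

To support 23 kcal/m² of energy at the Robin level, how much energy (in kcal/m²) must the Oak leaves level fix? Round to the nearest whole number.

Cumulative transfer efficiency: 0.09 × 0.15 × 0.05 = 0.000675
Oak leaves energy = 23 / 0.000675 = 34074 kcal/m²

34074 kcal/m²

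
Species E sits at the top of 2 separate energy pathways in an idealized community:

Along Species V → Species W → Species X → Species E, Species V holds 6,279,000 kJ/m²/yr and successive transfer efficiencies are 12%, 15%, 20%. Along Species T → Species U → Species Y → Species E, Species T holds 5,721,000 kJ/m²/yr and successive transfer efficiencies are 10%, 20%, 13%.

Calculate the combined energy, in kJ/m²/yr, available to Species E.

37479 kJ/m²/yr

Via Species V: 6279000 × 0.12 × 0.15 × 0.2 = 22604.4 kJ/m²/yr
Via Species T: 5721000 × 0.1 × 0.2 × 0.13 = 14874.6 kJ/m²/yr
Total at Species E: 22604.4 + 14874.6 = 37479 kJ/m²/yr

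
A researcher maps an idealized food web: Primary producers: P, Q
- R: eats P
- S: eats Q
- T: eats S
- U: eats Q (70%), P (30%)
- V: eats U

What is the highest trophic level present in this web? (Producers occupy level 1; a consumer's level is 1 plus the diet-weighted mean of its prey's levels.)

R: 1 + 1 = 2
S: 1 + 1 = 2
T: 1 + 2 = 3
U: 1 + (0.7×1 + 0.3×1) = 2
V: 1 + 2 = 3

3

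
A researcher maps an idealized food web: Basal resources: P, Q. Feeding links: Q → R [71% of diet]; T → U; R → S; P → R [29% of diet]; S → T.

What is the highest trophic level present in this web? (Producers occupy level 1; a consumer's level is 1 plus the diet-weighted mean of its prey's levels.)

R: 1 + (0.29×1 + 0.71×1) = 2
S: 1 + 2 = 3
T: 1 + 3 = 4
U: 1 + 4 = 5

5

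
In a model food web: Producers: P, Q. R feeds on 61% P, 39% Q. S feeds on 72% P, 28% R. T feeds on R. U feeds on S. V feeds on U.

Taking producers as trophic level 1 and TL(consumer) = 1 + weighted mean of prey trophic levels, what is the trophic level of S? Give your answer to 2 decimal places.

2.28

R: 1 + (0.61×1 + 0.39×1) = 2
S: 1 + (0.72×1 + 0.28×2) = 2.28
T: 1 + 2 = 3
U: 1 + 2.28 = 3.28
V: 1 + 3.28 = 4.28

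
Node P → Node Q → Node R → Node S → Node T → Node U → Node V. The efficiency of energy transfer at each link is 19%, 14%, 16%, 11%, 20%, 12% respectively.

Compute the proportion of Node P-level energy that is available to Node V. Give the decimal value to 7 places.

0.0000112

Product of link efficiencies: 0.19 × 0.14 × 0.16 × 0.11 × 0.2 × 0.12 = 0.00001123584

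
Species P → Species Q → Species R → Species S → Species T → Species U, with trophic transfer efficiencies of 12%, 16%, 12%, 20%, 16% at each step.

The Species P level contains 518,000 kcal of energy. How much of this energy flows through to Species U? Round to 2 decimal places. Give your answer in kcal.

Species Q: 518000 × 0.12 = 62160 kcal
Species R: 62160 × 0.16 = 9945.6 kcal
Species S: 9945.6 × 0.12 = 1193.472 kcal
Species T: 1193.472 × 0.2 = 238.6944 kcal
Species U: 238.6944 × 0.16 = 38.191104 kcal

38.19 kcal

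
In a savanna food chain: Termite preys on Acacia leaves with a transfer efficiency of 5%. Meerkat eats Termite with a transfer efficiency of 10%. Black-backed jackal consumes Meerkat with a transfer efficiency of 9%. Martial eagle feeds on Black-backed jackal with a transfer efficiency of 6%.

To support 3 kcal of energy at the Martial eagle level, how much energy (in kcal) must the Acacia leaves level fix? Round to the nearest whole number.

Cumulative transfer efficiency: 0.05 × 0.1 × 0.09 × 0.06 = 0.000027
Acacia leaves energy = 3 / 0.000027 = 111111 kcal

111111 kcal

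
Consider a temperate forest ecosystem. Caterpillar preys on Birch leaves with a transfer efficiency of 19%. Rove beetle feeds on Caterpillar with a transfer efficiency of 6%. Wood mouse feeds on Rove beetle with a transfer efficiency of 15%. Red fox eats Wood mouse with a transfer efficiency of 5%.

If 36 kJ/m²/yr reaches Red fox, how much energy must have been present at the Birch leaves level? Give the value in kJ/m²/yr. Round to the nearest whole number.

421053 kJ/m²/yr

Cumulative transfer efficiency: 0.19 × 0.06 × 0.15 × 0.05 = 0.0000855
Birch leaves energy = 36 / 0.0000855 = 421053 kJ/m²/yr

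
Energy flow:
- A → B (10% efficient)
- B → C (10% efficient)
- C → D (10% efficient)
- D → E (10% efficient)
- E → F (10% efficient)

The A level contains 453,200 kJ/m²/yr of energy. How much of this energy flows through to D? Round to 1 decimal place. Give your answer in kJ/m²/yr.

453.2 kJ/m²/yr

B: 453200 × 0.1 = 45320 kJ/m²/yr
C: 45320 × 0.1 = 4532 kJ/m²/yr
D: 4532 × 0.1 = 453.2 kJ/m²/yr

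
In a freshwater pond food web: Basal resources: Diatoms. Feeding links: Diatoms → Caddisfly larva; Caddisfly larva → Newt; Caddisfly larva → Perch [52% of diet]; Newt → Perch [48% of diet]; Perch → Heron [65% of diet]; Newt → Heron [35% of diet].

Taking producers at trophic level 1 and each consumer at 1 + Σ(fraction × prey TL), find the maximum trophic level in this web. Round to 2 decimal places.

4.31

Caddisfly larva: 1 + 1 = 2
Newt: 1 + 2 = 3
Perch: 1 + (0.52×2 + 0.48×3) = 3.48
Heron: 1 + (0.65×3.48 + 0.35×3) = 4.312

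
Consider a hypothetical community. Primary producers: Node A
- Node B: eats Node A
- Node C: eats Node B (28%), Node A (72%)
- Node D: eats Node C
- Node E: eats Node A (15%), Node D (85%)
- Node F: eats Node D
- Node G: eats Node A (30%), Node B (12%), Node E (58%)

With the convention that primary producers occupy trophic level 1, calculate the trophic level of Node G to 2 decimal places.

Node B: 1 + 1 = 2
Node C: 1 + (0.28×2 + 0.72×1) = 2.28
Node D: 1 + 2.28 = 3.28
Node E: 1 + (0.15×1 + 0.85×3.28) = 3.938
Node F: 1 + 3.28 = 4.28
Node G: 1 + (0.3×1 + 0.12×2 + 0.58×3.938) = 3.82404

3.82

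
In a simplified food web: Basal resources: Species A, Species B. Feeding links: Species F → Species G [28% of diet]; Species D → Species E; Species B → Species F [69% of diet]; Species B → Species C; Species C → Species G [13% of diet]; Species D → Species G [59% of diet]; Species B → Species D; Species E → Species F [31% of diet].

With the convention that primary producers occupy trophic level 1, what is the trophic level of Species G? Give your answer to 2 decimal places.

Species C: 1 + 1 = 2
Species D: 1 + 1 = 2
Species E: 1 + 2 = 3
Species F: 1 + (0.69×1 + 0.31×3) = 2.62
Species G: 1 + (0.59×2 + 0.28×2.62 + 0.13×2) = 3.1736

3.17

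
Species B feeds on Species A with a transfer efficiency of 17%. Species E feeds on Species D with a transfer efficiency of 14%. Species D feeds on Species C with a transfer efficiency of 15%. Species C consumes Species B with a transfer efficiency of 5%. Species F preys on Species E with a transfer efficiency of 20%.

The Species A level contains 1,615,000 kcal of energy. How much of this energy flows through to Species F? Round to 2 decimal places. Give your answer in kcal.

Species B: 1615000 × 0.17 = 274550 kcal
Species C: 274550 × 0.05 = 13727.5 kcal
Species D: 13727.5 × 0.15 = 2059.125 kcal
Species E: 2059.125 × 0.14 = 288.2775 kcal
Species F: 288.2775 × 0.2 = 57.6555 kcal

57.66 kcal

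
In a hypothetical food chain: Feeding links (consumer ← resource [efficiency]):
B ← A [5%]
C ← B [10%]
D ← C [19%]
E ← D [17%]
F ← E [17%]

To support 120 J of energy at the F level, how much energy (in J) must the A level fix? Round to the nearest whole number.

Cumulative transfer efficiency: 0.05 × 0.1 × 0.19 × 0.17 × 0.17 = 0.000027455
A energy = 120 / 0.000027455 = 4370789 J

4370789 J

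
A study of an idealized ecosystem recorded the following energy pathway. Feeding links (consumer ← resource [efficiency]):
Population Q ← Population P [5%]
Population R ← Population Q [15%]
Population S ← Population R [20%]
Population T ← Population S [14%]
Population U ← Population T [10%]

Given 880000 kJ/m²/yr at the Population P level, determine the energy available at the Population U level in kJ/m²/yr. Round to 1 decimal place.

18.5 kJ/m²/yr

Population Q: 880000 × 0.05 = 44000 kJ/m²/yr
Population R: 44000 × 0.15 = 6600 kJ/m²/yr
Population S: 6600 × 0.2 = 1320 kJ/m²/yr
Population T: 1320 × 0.14 = 184.8 kJ/m²/yr
Population U: 184.8 × 0.1 = 18.48 kJ/m²/yr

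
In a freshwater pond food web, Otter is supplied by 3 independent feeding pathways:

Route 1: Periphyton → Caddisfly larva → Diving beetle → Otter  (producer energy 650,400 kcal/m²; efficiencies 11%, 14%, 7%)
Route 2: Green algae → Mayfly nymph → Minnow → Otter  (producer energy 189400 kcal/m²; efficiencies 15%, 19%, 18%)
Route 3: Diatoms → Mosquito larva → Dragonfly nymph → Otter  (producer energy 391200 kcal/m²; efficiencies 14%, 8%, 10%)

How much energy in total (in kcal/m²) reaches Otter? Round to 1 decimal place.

2110.9 kcal/m²

Route 1: 650400 × 0.11 × 0.14 × 0.07 = 701.1312 kcal/m²
Route 2: 189400 × 0.15 × 0.19 × 0.18 = 971.622 kcal/m²
Route 3: 391200 × 0.14 × 0.08 × 0.1 = 438.144 kcal/m²
Total at Otter: 701.1312 + 971.622 + 438.144 = 2110.8972 kcal/m²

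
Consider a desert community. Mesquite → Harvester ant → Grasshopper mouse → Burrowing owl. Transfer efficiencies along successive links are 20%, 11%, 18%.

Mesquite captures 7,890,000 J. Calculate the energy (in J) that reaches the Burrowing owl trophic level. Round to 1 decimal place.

Harvester ant: 7890000 × 0.2 = 1578000 J
Grasshopper mouse: 1578000 × 0.11 = 173580 J
Burrowing owl: 173580 × 0.18 = 31244.4 J

31244.4 J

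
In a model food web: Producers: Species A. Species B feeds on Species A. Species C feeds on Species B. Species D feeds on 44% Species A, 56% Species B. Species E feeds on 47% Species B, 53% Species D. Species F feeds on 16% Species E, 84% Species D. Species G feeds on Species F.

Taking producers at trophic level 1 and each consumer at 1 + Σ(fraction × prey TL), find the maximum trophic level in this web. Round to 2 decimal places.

4.68

Species B: 1 + 1 = 2
Species C: 1 + 2 = 3
Species D: 1 + (0.44×1 + 0.56×2) = 2.56
Species E: 1 + (0.47×2 + 0.53×2.56) = 3.2968
Species F: 1 + (0.16×3.2968 + 0.84×2.56) = 3.677888
Species G: 1 + 3.677888 = 4.677888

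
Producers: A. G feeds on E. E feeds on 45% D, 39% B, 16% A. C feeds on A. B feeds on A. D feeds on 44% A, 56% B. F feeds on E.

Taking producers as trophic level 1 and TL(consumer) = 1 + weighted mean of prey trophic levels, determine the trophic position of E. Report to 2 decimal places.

B: 1 + 1 = 2
C: 1 + 1 = 2
D: 1 + (0.44×1 + 0.56×2) = 2.56
E: 1 + (0.45×2.56 + 0.39×2 + 0.16×1) = 3.092
F: 1 + 3.092 = 4.092
G: 1 + 3.092 = 4.092

3.09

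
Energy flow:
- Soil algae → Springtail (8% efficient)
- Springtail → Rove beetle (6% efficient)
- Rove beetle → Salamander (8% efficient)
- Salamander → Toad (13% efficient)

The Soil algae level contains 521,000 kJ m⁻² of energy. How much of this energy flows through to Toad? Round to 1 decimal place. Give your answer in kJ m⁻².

Springtail: 521000 × 0.08 = 41680 kJ m⁻²
Rove beetle: 41680 × 0.06 = 2500.8 kJ m⁻²
Salamander: 2500.8 × 0.08 = 200.064 kJ m⁻²
Toad: 200.064 × 0.13 = 26.00832 kJ m⁻²

26.0 kJ m⁻²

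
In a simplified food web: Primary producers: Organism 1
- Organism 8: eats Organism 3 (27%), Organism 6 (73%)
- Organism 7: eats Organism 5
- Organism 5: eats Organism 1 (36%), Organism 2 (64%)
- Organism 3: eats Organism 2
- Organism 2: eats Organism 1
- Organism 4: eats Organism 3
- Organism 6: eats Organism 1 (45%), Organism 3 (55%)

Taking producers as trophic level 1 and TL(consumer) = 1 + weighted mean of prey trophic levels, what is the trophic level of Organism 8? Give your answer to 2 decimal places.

Organism 2: 1 + 1 = 2
Organism 3: 1 + 2 = 3
Organism 4: 1 + 3 = 4
Organism 5: 1 + (0.36×1 + 0.64×2) = 2.64
Organism 6: 1 + (0.45×1 + 0.55×3) = 3.1
Organism 7: 1 + 2.64 = 3.64
Organism 8: 1 + (0.27×3 + 0.73×3.1) = 4.073

4.07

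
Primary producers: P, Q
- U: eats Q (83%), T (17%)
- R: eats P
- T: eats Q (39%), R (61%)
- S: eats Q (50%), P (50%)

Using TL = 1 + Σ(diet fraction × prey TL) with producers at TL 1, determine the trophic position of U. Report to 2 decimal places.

R: 1 + 1 = 2
S: 1 + (0.5×1 + 0.5×1) = 2
T: 1 + (0.39×1 + 0.61×2) = 2.61
U: 1 + (0.83×1 + 0.17×2.61) = 2.2737

2.27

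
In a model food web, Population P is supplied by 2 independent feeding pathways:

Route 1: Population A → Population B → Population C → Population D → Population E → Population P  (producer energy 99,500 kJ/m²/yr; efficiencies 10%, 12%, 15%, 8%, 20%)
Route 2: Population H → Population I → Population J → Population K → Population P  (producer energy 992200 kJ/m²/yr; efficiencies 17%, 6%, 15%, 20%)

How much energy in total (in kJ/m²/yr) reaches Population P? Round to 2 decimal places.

Route 1: 99500 × 0.1 × 0.12 × 0.15 × 0.08 × 0.2 = 2.8656 kJ/m²/yr
Route 2: 992200 × 0.17 × 0.06 × 0.15 × 0.2 = 303.6132 kJ/m²/yr
Total at Population P: 2.8656 + 303.6132 = 306.4788 kJ/m²/yr

306.48 kJ/m²/yr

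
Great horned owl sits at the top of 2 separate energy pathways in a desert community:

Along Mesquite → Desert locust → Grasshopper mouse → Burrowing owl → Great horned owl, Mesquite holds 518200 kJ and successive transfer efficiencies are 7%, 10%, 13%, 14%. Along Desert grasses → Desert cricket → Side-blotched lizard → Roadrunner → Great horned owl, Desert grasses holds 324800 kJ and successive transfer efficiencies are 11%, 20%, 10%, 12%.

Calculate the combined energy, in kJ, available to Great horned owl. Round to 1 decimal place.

Via Mesquite: 518200 × 0.07 × 0.1 × 0.13 × 0.14 = 66.01868 kJ
Via Desert grasses: 324800 × 0.11 × 0.2 × 0.1 × 0.12 = 85.7472 kJ
Total at Great horned owl: 66.01868 + 85.7472 = 151.76588 kJ

151.8 kJ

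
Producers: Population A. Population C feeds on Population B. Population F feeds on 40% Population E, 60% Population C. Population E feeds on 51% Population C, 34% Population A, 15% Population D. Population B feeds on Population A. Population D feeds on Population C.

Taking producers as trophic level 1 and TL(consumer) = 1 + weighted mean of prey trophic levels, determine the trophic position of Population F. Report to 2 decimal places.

Population B: 1 + 1 = 2
Population C: 1 + 2 = 3
Population D: 1 + 3 = 4
Population E: 1 + (0.51×3 + 0.34×1 + 0.15×4) = 3.47
Population F: 1 + (0.4×3.47 + 0.6×3) = 4.188

4.19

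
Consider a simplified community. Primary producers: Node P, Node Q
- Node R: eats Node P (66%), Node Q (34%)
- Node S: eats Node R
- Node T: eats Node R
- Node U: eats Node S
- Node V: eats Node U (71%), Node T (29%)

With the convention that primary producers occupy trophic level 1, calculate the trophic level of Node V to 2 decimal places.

4.71

Node R: 1 + (0.66×1 + 0.34×1) = 2
Node S: 1 + 2 = 3
Node T: 1 + 2 = 3
Node U: 1 + 3 = 4
Node V: 1 + (0.71×4 + 0.29×3) = 4.71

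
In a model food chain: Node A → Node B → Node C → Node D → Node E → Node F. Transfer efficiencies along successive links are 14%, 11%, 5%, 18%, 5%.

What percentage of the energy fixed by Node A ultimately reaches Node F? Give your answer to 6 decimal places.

0.000693%

Product of link efficiencies: 0.14 × 0.11 × 0.05 × 0.18 × 0.05 = 0.00000693
As a percentage: 0.00000693 × 100 = 0.000693%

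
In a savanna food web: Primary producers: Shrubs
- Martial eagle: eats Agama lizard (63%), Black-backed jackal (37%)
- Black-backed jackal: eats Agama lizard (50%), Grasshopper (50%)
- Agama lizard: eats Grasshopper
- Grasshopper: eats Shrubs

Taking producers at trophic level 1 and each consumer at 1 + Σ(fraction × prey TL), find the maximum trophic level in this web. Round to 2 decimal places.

4.19

Grasshopper: 1 + 1 = 2
Agama lizard: 1 + 2 = 3
Black-backed jackal: 1 + (0.5×3 + 0.5×2) = 3.5
Martial eagle: 1 + (0.63×3 + 0.37×3.5) = 4.185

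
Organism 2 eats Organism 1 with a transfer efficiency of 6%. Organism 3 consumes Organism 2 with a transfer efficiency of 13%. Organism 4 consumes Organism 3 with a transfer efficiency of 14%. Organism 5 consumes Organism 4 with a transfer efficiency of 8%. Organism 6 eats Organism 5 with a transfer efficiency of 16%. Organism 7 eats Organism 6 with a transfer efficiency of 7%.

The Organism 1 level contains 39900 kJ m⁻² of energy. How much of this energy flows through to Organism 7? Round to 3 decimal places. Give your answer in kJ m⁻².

0.039 kJ m⁻²

Organism 2: 39900 × 0.06 = 2394 kJ m⁻²
Organism 3: 2394 × 0.13 = 311.22 kJ m⁻²
Organism 4: 311.22 × 0.14 = 43.5708 kJ m⁻²
Organism 5: 43.5708 × 0.08 = 3.485664 kJ m⁻²
Organism 6: 3.485664 × 0.16 = 0.55770624 kJ m⁻²
Organism 7: 0.55770624 × 0.07 = 0.0390394368 kJ m⁻²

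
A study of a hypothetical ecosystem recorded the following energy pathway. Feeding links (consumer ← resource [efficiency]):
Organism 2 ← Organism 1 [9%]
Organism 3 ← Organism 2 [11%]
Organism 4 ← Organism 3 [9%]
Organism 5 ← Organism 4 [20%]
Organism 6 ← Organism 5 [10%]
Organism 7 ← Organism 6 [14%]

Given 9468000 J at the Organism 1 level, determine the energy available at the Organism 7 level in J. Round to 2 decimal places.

23.62 J

Organism 2: 9468000 × 0.09 = 852120 J
Organism 3: 852120 × 0.11 = 93733.2 J
Organism 4: 93733.2 × 0.09 = 8435.988 J
Organism 5: 8435.988 × 0.2 = 1687.1976 J
Organism 6: 1687.1976 × 0.1 = 168.71976 J
Organism 7: 168.71976 × 0.14 = 23.6207664 J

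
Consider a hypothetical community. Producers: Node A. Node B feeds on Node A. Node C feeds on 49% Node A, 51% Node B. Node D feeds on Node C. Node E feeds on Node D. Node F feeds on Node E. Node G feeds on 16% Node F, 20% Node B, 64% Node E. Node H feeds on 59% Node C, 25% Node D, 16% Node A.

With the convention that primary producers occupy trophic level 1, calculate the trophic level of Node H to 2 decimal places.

3.52

Node B: 1 + 1 = 2
Node C: 1 + (0.49×1 + 0.51×2) = 2.51
Node D: 1 + 2.51 = 3.51
Node E: 1 + 3.51 = 4.51
Node F: 1 + 4.51 = 5.51
Node G: 1 + (0.16×5.51 + 0.2×2 + 0.64×4.51) = 5.168
Node H: 1 + (0.59×2.51 + 0.25×3.51 + 0.16×1) = 3.5184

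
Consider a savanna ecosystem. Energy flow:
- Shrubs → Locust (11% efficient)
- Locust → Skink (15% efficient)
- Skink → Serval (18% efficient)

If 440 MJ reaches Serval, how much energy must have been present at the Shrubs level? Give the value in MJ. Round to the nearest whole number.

148148 MJ

Cumulative transfer efficiency: 0.11 × 0.15 × 0.18 = 0.00297
Shrubs energy = 440 / 0.00297 = 148148 MJ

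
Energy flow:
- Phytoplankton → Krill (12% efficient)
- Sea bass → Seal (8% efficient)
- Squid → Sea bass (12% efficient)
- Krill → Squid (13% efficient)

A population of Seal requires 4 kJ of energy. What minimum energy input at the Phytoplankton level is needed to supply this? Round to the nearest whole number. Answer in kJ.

Cumulative transfer efficiency: 0.12 × 0.13 × 0.12 × 0.08 = 0.00014976
Phytoplankton energy = 4 / 0.00014976 = 26709 kJ

26709 kJ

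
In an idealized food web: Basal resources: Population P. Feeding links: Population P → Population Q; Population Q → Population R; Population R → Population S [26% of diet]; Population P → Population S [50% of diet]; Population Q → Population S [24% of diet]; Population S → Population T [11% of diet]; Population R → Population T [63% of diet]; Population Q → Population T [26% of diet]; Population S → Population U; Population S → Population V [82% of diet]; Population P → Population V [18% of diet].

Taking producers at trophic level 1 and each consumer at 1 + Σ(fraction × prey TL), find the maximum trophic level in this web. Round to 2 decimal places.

Population Q: 1 + 1 = 2
Population R: 1 + 2 = 3
Population S: 1 + (0.26×3 + 0.5×1 + 0.24×2) = 2.76
Population T: 1 + (0.11×2.76 + 0.63×3 + 0.26×2) = 3.7136
Population U: 1 + 2.76 = 3.76
Population V: 1 + (0.82×2.76 + 0.18×1) = 3.4432

3.76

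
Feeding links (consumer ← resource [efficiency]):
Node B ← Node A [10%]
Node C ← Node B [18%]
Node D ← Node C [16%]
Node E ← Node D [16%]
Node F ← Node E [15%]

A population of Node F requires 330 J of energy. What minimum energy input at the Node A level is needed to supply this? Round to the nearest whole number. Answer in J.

Cumulative transfer efficiency: 0.1 × 0.18 × 0.16 × 0.16 × 0.15 = 0.00006912
Node A energy = 330 / 0.00006912 = 4774306 J

4774306 J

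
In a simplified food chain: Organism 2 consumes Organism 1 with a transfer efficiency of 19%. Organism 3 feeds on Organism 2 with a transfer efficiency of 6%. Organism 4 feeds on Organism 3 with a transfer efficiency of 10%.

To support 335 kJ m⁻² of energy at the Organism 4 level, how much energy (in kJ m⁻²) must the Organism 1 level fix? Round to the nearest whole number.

Cumulative transfer efficiency: 0.19 × 0.06 × 0.1 = 0.00114
Organism 1 energy = 335 / 0.00114 = 293860 kJ m⁻²

293860 kJ m⁻²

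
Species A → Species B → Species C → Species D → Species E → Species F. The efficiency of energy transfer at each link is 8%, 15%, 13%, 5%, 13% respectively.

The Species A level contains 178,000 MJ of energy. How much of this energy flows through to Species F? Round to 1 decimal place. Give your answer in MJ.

1.8 MJ

Species B: 178000 × 0.08 = 14240 MJ
Species C: 14240 × 0.15 = 2136 MJ
Species D: 2136 × 0.13 = 277.68 MJ
Species E: 277.68 × 0.05 = 13.884 MJ
Species F: 13.884 × 0.13 = 1.80492 MJ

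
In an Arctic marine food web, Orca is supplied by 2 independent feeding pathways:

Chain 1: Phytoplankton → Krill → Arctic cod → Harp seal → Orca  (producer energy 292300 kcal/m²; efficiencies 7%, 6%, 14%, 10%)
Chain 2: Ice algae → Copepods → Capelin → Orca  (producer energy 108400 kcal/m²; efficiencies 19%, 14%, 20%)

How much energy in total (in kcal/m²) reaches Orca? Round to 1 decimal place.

593.9 kcal/m²

Chain 1: 292300 × 0.07 × 0.06 × 0.14 × 0.1 = 17.18724 kcal/m²
Chain 2: 108400 × 0.19 × 0.14 × 0.2 = 576.688 kcal/m²
Total at Orca: 17.18724 + 576.688 = 593.87524 kcal/m²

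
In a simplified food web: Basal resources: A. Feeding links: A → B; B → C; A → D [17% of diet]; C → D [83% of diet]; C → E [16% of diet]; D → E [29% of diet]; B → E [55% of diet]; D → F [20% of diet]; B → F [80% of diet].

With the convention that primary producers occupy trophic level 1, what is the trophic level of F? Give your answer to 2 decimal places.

B: 1 + 1 = 2
C: 1 + 2 = 3
D: 1 + (0.17×1 + 0.83×3) = 3.66
E: 1 + (0.16×3 + 0.29×3.66 + 0.55×2) = 3.6414
F: 1 + (0.2×3.66 + 0.8×2) = 3.332

3.33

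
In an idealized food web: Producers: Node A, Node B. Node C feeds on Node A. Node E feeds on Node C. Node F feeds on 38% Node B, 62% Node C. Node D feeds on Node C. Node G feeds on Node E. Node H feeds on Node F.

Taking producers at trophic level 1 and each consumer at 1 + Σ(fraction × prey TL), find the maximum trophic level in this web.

4

Node C: 1 + 1 = 2
Node D: 1 + 2 = 3
Node E: 1 + 2 = 3
Node F: 1 + (0.38×1 + 0.62×2) = 2.62
Node G: 1 + 3 = 4
Node H: 1 + 2.62 = 3.62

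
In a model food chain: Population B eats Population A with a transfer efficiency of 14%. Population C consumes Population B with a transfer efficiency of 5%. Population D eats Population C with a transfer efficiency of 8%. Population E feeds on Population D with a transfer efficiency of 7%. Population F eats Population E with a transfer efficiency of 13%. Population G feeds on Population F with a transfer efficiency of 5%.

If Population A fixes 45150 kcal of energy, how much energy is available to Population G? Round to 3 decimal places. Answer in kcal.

Population B: 45150 × 0.14 = 6321 kcal
Population C: 6321 × 0.05 = 316.05 kcal
Population D: 316.05 × 0.08 = 25.284 kcal
Population E: 25.284 × 0.07 = 1.76988 kcal
Population F: 1.76988 × 0.13 = 0.2300844 kcal
Population G: 0.2300844 × 0.05 = 0.01150422 kcal

0.012 kcal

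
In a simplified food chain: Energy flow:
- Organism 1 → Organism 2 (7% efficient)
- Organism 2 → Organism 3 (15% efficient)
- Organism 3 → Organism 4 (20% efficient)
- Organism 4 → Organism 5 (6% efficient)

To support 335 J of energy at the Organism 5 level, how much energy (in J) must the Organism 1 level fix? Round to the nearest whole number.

2658730 J

Cumulative transfer efficiency: 0.07 × 0.15 × 0.2 × 0.06 = 0.000126
Organism 1 energy = 335 / 0.000126 = 2658730 J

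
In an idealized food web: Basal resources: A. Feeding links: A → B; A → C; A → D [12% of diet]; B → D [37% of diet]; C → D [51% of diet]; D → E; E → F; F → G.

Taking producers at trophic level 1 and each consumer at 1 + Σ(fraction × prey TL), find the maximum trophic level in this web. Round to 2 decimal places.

B: 1 + 1 = 2
C: 1 + 1 = 2
D: 1 + (0.12×1 + 0.37×2 + 0.51×2) = 2.88
E: 1 + 2.88 = 3.88
F: 1 + 3.88 = 4.88
G: 1 + 4.88 = 5.88

5.88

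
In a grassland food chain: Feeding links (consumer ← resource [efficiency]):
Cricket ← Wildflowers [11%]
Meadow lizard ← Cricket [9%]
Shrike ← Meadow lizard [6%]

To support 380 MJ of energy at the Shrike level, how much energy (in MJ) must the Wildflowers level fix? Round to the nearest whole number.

Cumulative transfer efficiency: 0.11 × 0.09 × 0.06 = 0.000594
Wildflowers energy = 380 / 0.000594 = 639731 MJ

639731 MJ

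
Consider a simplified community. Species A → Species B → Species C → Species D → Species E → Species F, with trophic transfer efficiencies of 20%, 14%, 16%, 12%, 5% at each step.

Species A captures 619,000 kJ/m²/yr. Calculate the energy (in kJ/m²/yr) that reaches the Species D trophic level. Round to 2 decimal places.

2773.12 kJ/m²/yr

Species B: 619000 × 0.2 = 123800 kJ/m²/yr
Species C: 123800 × 0.14 = 17332 kJ/m²/yr
Species D: 17332 × 0.16 = 2773.12 kJ/m²/yr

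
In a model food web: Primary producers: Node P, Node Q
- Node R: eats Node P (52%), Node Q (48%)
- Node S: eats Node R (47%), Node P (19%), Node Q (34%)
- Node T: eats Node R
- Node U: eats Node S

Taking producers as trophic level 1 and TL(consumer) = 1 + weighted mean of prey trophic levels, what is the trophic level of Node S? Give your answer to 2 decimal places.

Node R: 1 + (0.52×1 + 0.48×1) = 2
Node S: 1 + (0.47×2 + 0.19×1 + 0.34×1) = 2.47
Node T: 1 + 2 = 3
Node U: 1 + 2.47 = 3.47

2.47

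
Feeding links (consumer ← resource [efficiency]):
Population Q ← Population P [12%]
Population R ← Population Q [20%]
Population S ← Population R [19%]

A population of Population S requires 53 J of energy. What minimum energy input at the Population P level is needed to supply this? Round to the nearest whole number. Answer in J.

11623 J

Cumulative transfer efficiency: 0.12 × 0.2 × 0.19 = 0.00456
Population P energy = 53 / 0.00456 = 11623 J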